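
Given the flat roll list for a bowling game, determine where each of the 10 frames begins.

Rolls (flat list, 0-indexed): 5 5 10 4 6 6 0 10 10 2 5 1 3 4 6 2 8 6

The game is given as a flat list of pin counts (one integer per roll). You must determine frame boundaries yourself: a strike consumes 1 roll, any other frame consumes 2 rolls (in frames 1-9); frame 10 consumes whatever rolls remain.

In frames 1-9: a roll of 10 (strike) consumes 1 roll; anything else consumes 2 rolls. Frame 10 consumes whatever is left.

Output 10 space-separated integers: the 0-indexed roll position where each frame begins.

Answer: 0 2 3 5 7 8 9 11 13 15

Derivation:
Frame 1 starts at roll index 0: rolls=5,5 (sum=10), consumes 2 rolls
Frame 2 starts at roll index 2: roll=10 (strike), consumes 1 roll
Frame 3 starts at roll index 3: rolls=4,6 (sum=10), consumes 2 rolls
Frame 4 starts at roll index 5: rolls=6,0 (sum=6), consumes 2 rolls
Frame 5 starts at roll index 7: roll=10 (strike), consumes 1 roll
Frame 6 starts at roll index 8: roll=10 (strike), consumes 1 roll
Frame 7 starts at roll index 9: rolls=2,5 (sum=7), consumes 2 rolls
Frame 8 starts at roll index 11: rolls=1,3 (sum=4), consumes 2 rolls
Frame 9 starts at roll index 13: rolls=4,6 (sum=10), consumes 2 rolls
Frame 10 starts at roll index 15: 3 remaining rolls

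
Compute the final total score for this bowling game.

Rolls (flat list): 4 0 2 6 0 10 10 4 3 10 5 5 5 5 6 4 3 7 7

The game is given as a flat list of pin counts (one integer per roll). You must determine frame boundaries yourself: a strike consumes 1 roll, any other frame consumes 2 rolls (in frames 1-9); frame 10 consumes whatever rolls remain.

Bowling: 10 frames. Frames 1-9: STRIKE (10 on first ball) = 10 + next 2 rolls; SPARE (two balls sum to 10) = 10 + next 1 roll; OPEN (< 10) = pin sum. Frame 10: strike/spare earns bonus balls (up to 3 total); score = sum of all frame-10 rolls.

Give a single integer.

Frame 1: OPEN (4+0=4). Cumulative: 4
Frame 2: OPEN (2+6=8). Cumulative: 12
Frame 3: SPARE (0+10=10). 10 + next roll (10) = 20. Cumulative: 32
Frame 4: STRIKE. 10 + next two rolls (4+3) = 17. Cumulative: 49
Frame 5: OPEN (4+3=7). Cumulative: 56
Frame 6: STRIKE. 10 + next two rolls (5+5) = 20. Cumulative: 76
Frame 7: SPARE (5+5=10). 10 + next roll (5) = 15. Cumulative: 91
Frame 8: SPARE (5+5=10). 10 + next roll (6) = 16. Cumulative: 107
Frame 9: SPARE (6+4=10). 10 + next roll (3) = 13. Cumulative: 120
Frame 10: SPARE. Sum of all frame-10 rolls (3+7+7) = 17. Cumulative: 137

Answer: 137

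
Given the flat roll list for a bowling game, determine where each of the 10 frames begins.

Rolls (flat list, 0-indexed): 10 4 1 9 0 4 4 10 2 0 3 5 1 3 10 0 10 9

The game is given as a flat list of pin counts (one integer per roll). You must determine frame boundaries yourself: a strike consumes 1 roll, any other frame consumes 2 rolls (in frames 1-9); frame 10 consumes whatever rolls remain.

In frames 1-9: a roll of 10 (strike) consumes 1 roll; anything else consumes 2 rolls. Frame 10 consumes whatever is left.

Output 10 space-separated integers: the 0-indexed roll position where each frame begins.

Answer: 0 1 3 5 7 8 10 12 14 15

Derivation:
Frame 1 starts at roll index 0: roll=10 (strike), consumes 1 roll
Frame 2 starts at roll index 1: rolls=4,1 (sum=5), consumes 2 rolls
Frame 3 starts at roll index 3: rolls=9,0 (sum=9), consumes 2 rolls
Frame 4 starts at roll index 5: rolls=4,4 (sum=8), consumes 2 rolls
Frame 5 starts at roll index 7: roll=10 (strike), consumes 1 roll
Frame 6 starts at roll index 8: rolls=2,0 (sum=2), consumes 2 rolls
Frame 7 starts at roll index 10: rolls=3,5 (sum=8), consumes 2 rolls
Frame 8 starts at roll index 12: rolls=1,3 (sum=4), consumes 2 rolls
Frame 9 starts at roll index 14: roll=10 (strike), consumes 1 roll
Frame 10 starts at roll index 15: 3 remaining rolls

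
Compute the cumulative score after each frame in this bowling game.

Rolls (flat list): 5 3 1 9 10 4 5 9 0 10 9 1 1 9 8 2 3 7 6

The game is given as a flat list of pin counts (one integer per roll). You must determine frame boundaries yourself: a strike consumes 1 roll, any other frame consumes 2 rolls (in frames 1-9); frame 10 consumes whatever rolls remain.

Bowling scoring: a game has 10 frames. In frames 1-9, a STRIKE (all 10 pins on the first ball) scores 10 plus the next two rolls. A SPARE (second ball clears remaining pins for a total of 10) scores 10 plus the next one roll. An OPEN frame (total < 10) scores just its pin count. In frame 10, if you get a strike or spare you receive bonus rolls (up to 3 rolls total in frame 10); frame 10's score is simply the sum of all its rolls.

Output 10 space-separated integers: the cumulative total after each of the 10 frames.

Frame 1: OPEN (5+3=8). Cumulative: 8
Frame 2: SPARE (1+9=10). 10 + next roll (10) = 20. Cumulative: 28
Frame 3: STRIKE. 10 + next two rolls (4+5) = 19. Cumulative: 47
Frame 4: OPEN (4+5=9). Cumulative: 56
Frame 5: OPEN (9+0=9). Cumulative: 65
Frame 6: STRIKE. 10 + next two rolls (9+1) = 20. Cumulative: 85
Frame 7: SPARE (9+1=10). 10 + next roll (1) = 11. Cumulative: 96
Frame 8: SPARE (1+9=10). 10 + next roll (8) = 18. Cumulative: 114
Frame 9: SPARE (8+2=10). 10 + next roll (3) = 13. Cumulative: 127
Frame 10: SPARE. Sum of all frame-10 rolls (3+7+6) = 16. Cumulative: 143

Answer: 8 28 47 56 65 85 96 114 127 143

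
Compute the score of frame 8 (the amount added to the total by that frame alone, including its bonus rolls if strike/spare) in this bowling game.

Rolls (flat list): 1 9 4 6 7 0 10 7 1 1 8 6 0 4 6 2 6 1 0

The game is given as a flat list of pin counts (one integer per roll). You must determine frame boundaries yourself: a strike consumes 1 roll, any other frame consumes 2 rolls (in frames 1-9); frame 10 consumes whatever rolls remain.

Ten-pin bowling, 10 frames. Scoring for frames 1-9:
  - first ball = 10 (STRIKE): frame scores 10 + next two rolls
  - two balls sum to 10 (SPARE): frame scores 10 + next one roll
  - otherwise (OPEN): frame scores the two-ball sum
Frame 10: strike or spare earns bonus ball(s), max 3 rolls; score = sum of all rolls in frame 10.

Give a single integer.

Answer: 12

Derivation:
Frame 1: SPARE (1+9=10). 10 + next roll (4) = 14. Cumulative: 14
Frame 2: SPARE (4+6=10). 10 + next roll (7) = 17. Cumulative: 31
Frame 3: OPEN (7+0=7). Cumulative: 38
Frame 4: STRIKE. 10 + next two rolls (7+1) = 18. Cumulative: 56
Frame 5: OPEN (7+1=8). Cumulative: 64
Frame 6: OPEN (1+8=9). Cumulative: 73
Frame 7: OPEN (6+0=6). Cumulative: 79
Frame 8: SPARE (4+6=10). 10 + next roll (2) = 12. Cumulative: 91
Frame 9: OPEN (2+6=8). Cumulative: 99
Frame 10: OPEN. Sum of all frame-10 rolls (1+0) = 1. Cumulative: 100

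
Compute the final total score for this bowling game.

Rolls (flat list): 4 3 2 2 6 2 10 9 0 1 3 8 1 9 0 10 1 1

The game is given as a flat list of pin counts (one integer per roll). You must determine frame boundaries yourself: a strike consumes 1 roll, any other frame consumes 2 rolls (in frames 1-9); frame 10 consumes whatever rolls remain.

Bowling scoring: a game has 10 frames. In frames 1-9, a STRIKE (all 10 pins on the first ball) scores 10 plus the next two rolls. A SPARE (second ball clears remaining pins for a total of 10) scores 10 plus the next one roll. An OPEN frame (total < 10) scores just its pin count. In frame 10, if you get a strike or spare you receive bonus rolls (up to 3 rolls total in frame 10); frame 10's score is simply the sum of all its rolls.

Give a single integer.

Frame 1: OPEN (4+3=7). Cumulative: 7
Frame 2: OPEN (2+2=4). Cumulative: 11
Frame 3: OPEN (6+2=8). Cumulative: 19
Frame 4: STRIKE. 10 + next two rolls (9+0) = 19. Cumulative: 38
Frame 5: OPEN (9+0=9). Cumulative: 47
Frame 6: OPEN (1+3=4). Cumulative: 51
Frame 7: OPEN (8+1=9). Cumulative: 60
Frame 8: OPEN (9+0=9). Cumulative: 69
Frame 9: STRIKE. 10 + next two rolls (1+1) = 12. Cumulative: 81
Frame 10: OPEN. Sum of all frame-10 rolls (1+1) = 2. Cumulative: 83

Answer: 83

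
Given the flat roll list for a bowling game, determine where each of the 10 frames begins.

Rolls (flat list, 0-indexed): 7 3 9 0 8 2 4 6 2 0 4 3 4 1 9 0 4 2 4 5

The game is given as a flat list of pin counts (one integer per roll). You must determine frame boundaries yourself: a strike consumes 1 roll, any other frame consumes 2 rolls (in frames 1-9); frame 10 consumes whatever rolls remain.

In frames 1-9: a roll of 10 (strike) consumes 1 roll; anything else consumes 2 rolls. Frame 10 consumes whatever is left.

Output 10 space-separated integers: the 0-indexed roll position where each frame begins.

Frame 1 starts at roll index 0: rolls=7,3 (sum=10), consumes 2 rolls
Frame 2 starts at roll index 2: rolls=9,0 (sum=9), consumes 2 rolls
Frame 3 starts at roll index 4: rolls=8,2 (sum=10), consumes 2 rolls
Frame 4 starts at roll index 6: rolls=4,6 (sum=10), consumes 2 rolls
Frame 5 starts at roll index 8: rolls=2,0 (sum=2), consumes 2 rolls
Frame 6 starts at roll index 10: rolls=4,3 (sum=7), consumes 2 rolls
Frame 7 starts at roll index 12: rolls=4,1 (sum=5), consumes 2 rolls
Frame 8 starts at roll index 14: rolls=9,0 (sum=9), consumes 2 rolls
Frame 9 starts at roll index 16: rolls=4,2 (sum=6), consumes 2 rolls
Frame 10 starts at roll index 18: 2 remaining rolls

Answer: 0 2 4 6 8 10 12 14 16 18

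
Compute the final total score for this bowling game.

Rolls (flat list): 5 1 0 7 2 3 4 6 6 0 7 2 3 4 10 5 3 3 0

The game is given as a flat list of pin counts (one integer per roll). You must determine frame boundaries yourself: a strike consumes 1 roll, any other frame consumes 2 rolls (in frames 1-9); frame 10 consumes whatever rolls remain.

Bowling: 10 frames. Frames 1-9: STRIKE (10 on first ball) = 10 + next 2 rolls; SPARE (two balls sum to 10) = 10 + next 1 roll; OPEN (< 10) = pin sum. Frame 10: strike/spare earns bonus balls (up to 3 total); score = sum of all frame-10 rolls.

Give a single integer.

Answer: 85

Derivation:
Frame 1: OPEN (5+1=6). Cumulative: 6
Frame 2: OPEN (0+7=7). Cumulative: 13
Frame 3: OPEN (2+3=5). Cumulative: 18
Frame 4: SPARE (4+6=10). 10 + next roll (6) = 16. Cumulative: 34
Frame 5: OPEN (6+0=6). Cumulative: 40
Frame 6: OPEN (7+2=9). Cumulative: 49
Frame 7: OPEN (3+4=7). Cumulative: 56
Frame 8: STRIKE. 10 + next two rolls (5+3) = 18. Cumulative: 74
Frame 9: OPEN (5+3=8). Cumulative: 82
Frame 10: OPEN. Sum of all frame-10 rolls (3+0) = 3. Cumulative: 85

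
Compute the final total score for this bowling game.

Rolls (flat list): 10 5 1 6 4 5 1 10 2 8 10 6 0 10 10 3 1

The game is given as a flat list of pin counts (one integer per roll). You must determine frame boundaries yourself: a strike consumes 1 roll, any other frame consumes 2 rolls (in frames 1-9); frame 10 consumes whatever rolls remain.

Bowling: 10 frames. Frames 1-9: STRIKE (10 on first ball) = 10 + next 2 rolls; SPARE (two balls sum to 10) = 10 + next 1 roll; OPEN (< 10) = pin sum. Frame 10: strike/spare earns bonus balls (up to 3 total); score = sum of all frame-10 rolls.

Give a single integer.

Frame 1: STRIKE. 10 + next two rolls (5+1) = 16. Cumulative: 16
Frame 2: OPEN (5+1=6). Cumulative: 22
Frame 3: SPARE (6+4=10). 10 + next roll (5) = 15. Cumulative: 37
Frame 4: OPEN (5+1=6). Cumulative: 43
Frame 5: STRIKE. 10 + next two rolls (2+8) = 20. Cumulative: 63
Frame 6: SPARE (2+8=10). 10 + next roll (10) = 20. Cumulative: 83
Frame 7: STRIKE. 10 + next two rolls (6+0) = 16. Cumulative: 99
Frame 8: OPEN (6+0=6). Cumulative: 105
Frame 9: STRIKE. 10 + next two rolls (10+3) = 23. Cumulative: 128
Frame 10: STRIKE. Sum of all frame-10 rolls (10+3+1) = 14. Cumulative: 142

Answer: 142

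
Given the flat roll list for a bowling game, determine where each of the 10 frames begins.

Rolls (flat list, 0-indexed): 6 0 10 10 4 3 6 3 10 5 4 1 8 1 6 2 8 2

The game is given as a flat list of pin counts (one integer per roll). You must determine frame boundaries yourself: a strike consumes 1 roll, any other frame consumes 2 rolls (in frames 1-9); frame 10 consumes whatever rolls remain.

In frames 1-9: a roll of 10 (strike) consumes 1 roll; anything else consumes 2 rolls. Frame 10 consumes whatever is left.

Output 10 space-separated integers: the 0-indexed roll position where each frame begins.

Answer: 0 2 3 4 6 8 9 11 13 15

Derivation:
Frame 1 starts at roll index 0: rolls=6,0 (sum=6), consumes 2 rolls
Frame 2 starts at roll index 2: roll=10 (strike), consumes 1 roll
Frame 3 starts at roll index 3: roll=10 (strike), consumes 1 roll
Frame 4 starts at roll index 4: rolls=4,3 (sum=7), consumes 2 rolls
Frame 5 starts at roll index 6: rolls=6,3 (sum=9), consumes 2 rolls
Frame 6 starts at roll index 8: roll=10 (strike), consumes 1 roll
Frame 7 starts at roll index 9: rolls=5,4 (sum=9), consumes 2 rolls
Frame 8 starts at roll index 11: rolls=1,8 (sum=9), consumes 2 rolls
Frame 9 starts at roll index 13: rolls=1,6 (sum=7), consumes 2 rolls
Frame 10 starts at roll index 15: 3 remaining rolls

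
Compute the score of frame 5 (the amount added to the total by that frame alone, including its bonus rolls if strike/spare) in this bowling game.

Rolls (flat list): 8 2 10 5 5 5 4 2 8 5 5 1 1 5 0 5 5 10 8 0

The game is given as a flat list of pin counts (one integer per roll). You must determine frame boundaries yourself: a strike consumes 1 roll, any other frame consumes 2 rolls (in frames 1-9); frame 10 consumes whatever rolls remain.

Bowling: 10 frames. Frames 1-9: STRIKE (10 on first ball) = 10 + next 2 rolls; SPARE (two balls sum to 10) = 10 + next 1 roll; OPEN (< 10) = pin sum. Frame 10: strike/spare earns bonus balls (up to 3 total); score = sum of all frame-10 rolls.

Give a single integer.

Answer: 15

Derivation:
Frame 1: SPARE (8+2=10). 10 + next roll (10) = 20. Cumulative: 20
Frame 2: STRIKE. 10 + next two rolls (5+5) = 20. Cumulative: 40
Frame 3: SPARE (5+5=10). 10 + next roll (5) = 15. Cumulative: 55
Frame 4: OPEN (5+4=9). Cumulative: 64
Frame 5: SPARE (2+8=10). 10 + next roll (5) = 15. Cumulative: 79
Frame 6: SPARE (5+5=10). 10 + next roll (1) = 11. Cumulative: 90
Frame 7: OPEN (1+1=2). Cumulative: 92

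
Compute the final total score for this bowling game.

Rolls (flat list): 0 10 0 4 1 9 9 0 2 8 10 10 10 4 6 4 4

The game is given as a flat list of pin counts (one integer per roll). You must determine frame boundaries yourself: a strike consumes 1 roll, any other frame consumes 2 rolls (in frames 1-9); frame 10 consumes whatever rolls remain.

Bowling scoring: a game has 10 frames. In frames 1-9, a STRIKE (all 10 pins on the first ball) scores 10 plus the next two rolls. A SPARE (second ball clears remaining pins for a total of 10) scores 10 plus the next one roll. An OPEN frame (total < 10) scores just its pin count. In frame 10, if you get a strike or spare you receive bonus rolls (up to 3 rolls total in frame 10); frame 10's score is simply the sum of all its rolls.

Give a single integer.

Answer: 158

Derivation:
Frame 1: SPARE (0+10=10). 10 + next roll (0) = 10. Cumulative: 10
Frame 2: OPEN (0+4=4). Cumulative: 14
Frame 3: SPARE (1+9=10). 10 + next roll (9) = 19. Cumulative: 33
Frame 4: OPEN (9+0=9). Cumulative: 42
Frame 5: SPARE (2+8=10). 10 + next roll (10) = 20. Cumulative: 62
Frame 6: STRIKE. 10 + next two rolls (10+10) = 30. Cumulative: 92
Frame 7: STRIKE. 10 + next two rolls (10+4) = 24. Cumulative: 116
Frame 8: STRIKE. 10 + next two rolls (4+6) = 20. Cumulative: 136
Frame 9: SPARE (4+6=10). 10 + next roll (4) = 14. Cumulative: 150
Frame 10: OPEN. Sum of all frame-10 rolls (4+4) = 8. Cumulative: 158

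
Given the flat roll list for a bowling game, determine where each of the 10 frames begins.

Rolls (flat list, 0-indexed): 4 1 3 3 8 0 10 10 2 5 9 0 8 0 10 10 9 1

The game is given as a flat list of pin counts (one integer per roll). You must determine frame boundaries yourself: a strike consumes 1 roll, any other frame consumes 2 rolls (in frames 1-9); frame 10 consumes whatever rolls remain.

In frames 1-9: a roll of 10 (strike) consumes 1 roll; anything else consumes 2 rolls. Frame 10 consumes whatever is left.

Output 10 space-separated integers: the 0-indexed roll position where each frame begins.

Answer: 0 2 4 6 7 8 10 12 14 15

Derivation:
Frame 1 starts at roll index 0: rolls=4,1 (sum=5), consumes 2 rolls
Frame 2 starts at roll index 2: rolls=3,3 (sum=6), consumes 2 rolls
Frame 3 starts at roll index 4: rolls=8,0 (sum=8), consumes 2 rolls
Frame 4 starts at roll index 6: roll=10 (strike), consumes 1 roll
Frame 5 starts at roll index 7: roll=10 (strike), consumes 1 roll
Frame 6 starts at roll index 8: rolls=2,5 (sum=7), consumes 2 rolls
Frame 7 starts at roll index 10: rolls=9,0 (sum=9), consumes 2 rolls
Frame 8 starts at roll index 12: rolls=8,0 (sum=8), consumes 2 rolls
Frame 9 starts at roll index 14: roll=10 (strike), consumes 1 roll
Frame 10 starts at roll index 15: 3 remaining rolls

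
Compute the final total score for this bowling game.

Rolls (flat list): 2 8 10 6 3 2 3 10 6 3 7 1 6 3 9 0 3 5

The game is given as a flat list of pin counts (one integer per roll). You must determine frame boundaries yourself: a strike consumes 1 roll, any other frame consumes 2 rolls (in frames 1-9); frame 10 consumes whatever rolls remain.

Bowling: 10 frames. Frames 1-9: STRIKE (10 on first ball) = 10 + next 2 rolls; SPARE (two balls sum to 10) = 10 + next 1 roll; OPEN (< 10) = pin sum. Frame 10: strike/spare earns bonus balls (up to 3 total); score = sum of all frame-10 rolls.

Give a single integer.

Answer: 115

Derivation:
Frame 1: SPARE (2+8=10). 10 + next roll (10) = 20. Cumulative: 20
Frame 2: STRIKE. 10 + next two rolls (6+3) = 19. Cumulative: 39
Frame 3: OPEN (6+3=9). Cumulative: 48
Frame 4: OPEN (2+3=5). Cumulative: 53
Frame 5: STRIKE. 10 + next two rolls (6+3) = 19. Cumulative: 72
Frame 6: OPEN (6+3=9). Cumulative: 81
Frame 7: OPEN (7+1=8). Cumulative: 89
Frame 8: OPEN (6+3=9). Cumulative: 98
Frame 9: OPEN (9+0=9). Cumulative: 107
Frame 10: OPEN. Sum of all frame-10 rolls (3+5) = 8. Cumulative: 115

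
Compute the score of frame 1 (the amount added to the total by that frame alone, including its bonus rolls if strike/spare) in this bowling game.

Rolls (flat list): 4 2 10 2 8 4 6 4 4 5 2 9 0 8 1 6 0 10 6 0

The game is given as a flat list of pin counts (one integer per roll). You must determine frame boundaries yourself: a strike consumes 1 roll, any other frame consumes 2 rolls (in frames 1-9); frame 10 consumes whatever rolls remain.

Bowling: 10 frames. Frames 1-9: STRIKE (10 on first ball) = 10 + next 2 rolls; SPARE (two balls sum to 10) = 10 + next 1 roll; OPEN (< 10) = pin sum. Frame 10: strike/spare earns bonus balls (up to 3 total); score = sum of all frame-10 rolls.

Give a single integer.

Answer: 6

Derivation:
Frame 1: OPEN (4+2=6). Cumulative: 6
Frame 2: STRIKE. 10 + next two rolls (2+8) = 20. Cumulative: 26
Frame 3: SPARE (2+8=10). 10 + next roll (4) = 14. Cumulative: 40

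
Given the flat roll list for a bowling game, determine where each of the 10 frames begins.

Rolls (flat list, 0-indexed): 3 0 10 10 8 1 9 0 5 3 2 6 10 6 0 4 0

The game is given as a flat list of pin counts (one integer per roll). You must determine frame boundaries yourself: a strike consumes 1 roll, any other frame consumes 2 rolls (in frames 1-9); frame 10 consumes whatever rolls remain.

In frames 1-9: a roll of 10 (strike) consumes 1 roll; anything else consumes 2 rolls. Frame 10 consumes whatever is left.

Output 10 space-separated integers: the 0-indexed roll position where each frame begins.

Answer: 0 2 3 4 6 8 10 12 13 15

Derivation:
Frame 1 starts at roll index 0: rolls=3,0 (sum=3), consumes 2 rolls
Frame 2 starts at roll index 2: roll=10 (strike), consumes 1 roll
Frame 3 starts at roll index 3: roll=10 (strike), consumes 1 roll
Frame 4 starts at roll index 4: rolls=8,1 (sum=9), consumes 2 rolls
Frame 5 starts at roll index 6: rolls=9,0 (sum=9), consumes 2 rolls
Frame 6 starts at roll index 8: rolls=5,3 (sum=8), consumes 2 rolls
Frame 7 starts at roll index 10: rolls=2,6 (sum=8), consumes 2 rolls
Frame 8 starts at roll index 12: roll=10 (strike), consumes 1 roll
Frame 9 starts at roll index 13: rolls=6,0 (sum=6), consumes 2 rolls
Frame 10 starts at roll index 15: 2 remaining rolls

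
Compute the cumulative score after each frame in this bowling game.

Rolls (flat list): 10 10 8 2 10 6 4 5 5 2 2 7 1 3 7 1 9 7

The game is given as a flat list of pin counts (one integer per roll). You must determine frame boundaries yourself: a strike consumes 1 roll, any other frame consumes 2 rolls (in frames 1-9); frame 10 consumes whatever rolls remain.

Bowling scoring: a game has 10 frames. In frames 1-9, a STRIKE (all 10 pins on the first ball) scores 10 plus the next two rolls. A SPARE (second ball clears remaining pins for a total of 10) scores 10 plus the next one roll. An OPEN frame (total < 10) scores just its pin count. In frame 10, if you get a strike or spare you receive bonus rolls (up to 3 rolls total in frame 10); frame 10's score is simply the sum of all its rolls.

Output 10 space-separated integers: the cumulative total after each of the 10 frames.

Frame 1: STRIKE. 10 + next two rolls (10+8) = 28. Cumulative: 28
Frame 2: STRIKE. 10 + next two rolls (8+2) = 20. Cumulative: 48
Frame 3: SPARE (8+2=10). 10 + next roll (10) = 20. Cumulative: 68
Frame 4: STRIKE. 10 + next two rolls (6+4) = 20. Cumulative: 88
Frame 5: SPARE (6+4=10). 10 + next roll (5) = 15. Cumulative: 103
Frame 6: SPARE (5+5=10). 10 + next roll (2) = 12. Cumulative: 115
Frame 7: OPEN (2+2=4). Cumulative: 119
Frame 8: OPEN (7+1=8). Cumulative: 127
Frame 9: SPARE (3+7=10). 10 + next roll (1) = 11. Cumulative: 138
Frame 10: SPARE. Sum of all frame-10 rolls (1+9+7) = 17. Cumulative: 155

Answer: 28 48 68 88 103 115 119 127 138 155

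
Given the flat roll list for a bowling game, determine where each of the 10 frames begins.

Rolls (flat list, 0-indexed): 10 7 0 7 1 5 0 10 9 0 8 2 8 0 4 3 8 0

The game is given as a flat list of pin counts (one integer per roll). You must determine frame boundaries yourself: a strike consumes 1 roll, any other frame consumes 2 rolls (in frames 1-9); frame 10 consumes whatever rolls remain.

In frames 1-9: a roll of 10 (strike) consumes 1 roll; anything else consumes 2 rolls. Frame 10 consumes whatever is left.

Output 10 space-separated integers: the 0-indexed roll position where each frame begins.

Frame 1 starts at roll index 0: roll=10 (strike), consumes 1 roll
Frame 2 starts at roll index 1: rolls=7,0 (sum=7), consumes 2 rolls
Frame 3 starts at roll index 3: rolls=7,1 (sum=8), consumes 2 rolls
Frame 4 starts at roll index 5: rolls=5,0 (sum=5), consumes 2 rolls
Frame 5 starts at roll index 7: roll=10 (strike), consumes 1 roll
Frame 6 starts at roll index 8: rolls=9,0 (sum=9), consumes 2 rolls
Frame 7 starts at roll index 10: rolls=8,2 (sum=10), consumes 2 rolls
Frame 8 starts at roll index 12: rolls=8,0 (sum=8), consumes 2 rolls
Frame 9 starts at roll index 14: rolls=4,3 (sum=7), consumes 2 rolls
Frame 10 starts at roll index 16: 2 remaining rolls

Answer: 0 1 3 5 7 8 10 12 14 16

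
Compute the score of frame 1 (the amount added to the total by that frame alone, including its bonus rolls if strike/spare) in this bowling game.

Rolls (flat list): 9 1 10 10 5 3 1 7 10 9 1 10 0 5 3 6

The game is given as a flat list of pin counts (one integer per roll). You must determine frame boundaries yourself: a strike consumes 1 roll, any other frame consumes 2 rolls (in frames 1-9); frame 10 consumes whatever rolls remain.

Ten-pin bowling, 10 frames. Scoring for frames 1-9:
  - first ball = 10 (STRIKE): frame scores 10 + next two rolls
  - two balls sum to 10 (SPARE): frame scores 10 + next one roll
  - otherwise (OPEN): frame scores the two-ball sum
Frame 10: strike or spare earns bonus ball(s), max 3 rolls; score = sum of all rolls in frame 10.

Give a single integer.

Frame 1: SPARE (9+1=10). 10 + next roll (10) = 20. Cumulative: 20
Frame 2: STRIKE. 10 + next two rolls (10+5) = 25. Cumulative: 45
Frame 3: STRIKE. 10 + next two rolls (5+3) = 18. Cumulative: 63

Answer: 20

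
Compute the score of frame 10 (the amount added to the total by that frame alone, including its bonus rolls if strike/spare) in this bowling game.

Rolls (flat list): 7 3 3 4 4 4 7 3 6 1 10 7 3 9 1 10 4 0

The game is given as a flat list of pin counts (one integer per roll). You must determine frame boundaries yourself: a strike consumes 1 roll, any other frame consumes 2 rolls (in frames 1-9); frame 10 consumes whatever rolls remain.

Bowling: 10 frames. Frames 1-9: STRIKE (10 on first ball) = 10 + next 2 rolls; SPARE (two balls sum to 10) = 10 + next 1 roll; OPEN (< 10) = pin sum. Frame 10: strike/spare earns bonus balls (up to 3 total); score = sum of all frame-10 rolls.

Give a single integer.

Frame 1: SPARE (7+3=10). 10 + next roll (3) = 13. Cumulative: 13
Frame 2: OPEN (3+4=7). Cumulative: 20
Frame 3: OPEN (4+4=8). Cumulative: 28
Frame 4: SPARE (7+3=10). 10 + next roll (6) = 16. Cumulative: 44
Frame 5: OPEN (6+1=7). Cumulative: 51
Frame 6: STRIKE. 10 + next two rolls (7+3) = 20. Cumulative: 71
Frame 7: SPARE (7+3=10). 10 + next roll (9) = 19. Cumulative: 90
Frame 8: SPARE (9+1=10). 10 + next roll (10) = 20. Cumulative: 110
Frame 9: STRIKE. 10 + next two rolls (4+0) = 14. Cumulative: 124
Frame 10: OPEN. Sum of all frame-10 rolls (4+0) = 4. Cumulative: 128

Answer: 4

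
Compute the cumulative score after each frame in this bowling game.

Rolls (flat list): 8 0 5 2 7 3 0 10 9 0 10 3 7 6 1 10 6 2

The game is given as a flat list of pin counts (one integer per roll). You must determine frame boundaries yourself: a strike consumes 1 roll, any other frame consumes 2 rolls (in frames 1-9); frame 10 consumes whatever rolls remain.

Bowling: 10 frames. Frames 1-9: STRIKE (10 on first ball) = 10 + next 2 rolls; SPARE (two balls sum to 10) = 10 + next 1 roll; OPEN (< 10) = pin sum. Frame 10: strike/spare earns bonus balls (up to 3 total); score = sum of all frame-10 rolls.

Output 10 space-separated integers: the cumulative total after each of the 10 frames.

Frame 1: OPEN (8+0=8). Cumulative: 8
Frame 2: OPEN (5+2=7). Cumulative: 15
Frame 3: SPARE (7+3=10). 10 + next roll (0) = 10. Cumulative: 25
Frame 4: SPARE (0+10=10). 10 + next roll (9) = 19. Cumulative: 44
Frame 5: OPEN (9+0=9). Cumulative: 53
Frame 6: STRIKE. 10 + next two rolls (3+7) = 20. Cumulative: 73
Frame 7: SPARE (3+7=10). 10 + next roll (6) = 16. Cumulative: 89
Frame 8: OPEN (6+1=7). Cumulative: 96
Frame 9: STRIKE. 10 + next two rolls (6+2) = 18. Cumulative: 114
Frame 10: OPEN. Sum of all frame-10 rolls (6+2) = 8. Cumulative: 122

Answer: 8 15 25 44 53 73 89 96 114 122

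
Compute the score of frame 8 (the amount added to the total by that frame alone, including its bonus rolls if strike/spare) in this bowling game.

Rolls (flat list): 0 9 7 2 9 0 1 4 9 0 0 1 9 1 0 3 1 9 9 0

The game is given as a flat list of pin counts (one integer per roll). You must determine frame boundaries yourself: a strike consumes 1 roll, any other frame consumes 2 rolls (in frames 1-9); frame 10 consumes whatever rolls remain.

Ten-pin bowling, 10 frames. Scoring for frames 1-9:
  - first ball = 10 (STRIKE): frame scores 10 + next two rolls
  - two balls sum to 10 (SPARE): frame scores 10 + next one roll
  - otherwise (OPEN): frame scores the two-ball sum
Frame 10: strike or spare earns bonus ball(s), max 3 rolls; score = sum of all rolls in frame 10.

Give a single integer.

Answer: 3

Derivation:
Frame 1: OPEN (0+9=9). Cumulative: 9
Frame 2: OPEN (7+2=9). Cumulative: 18
Frame 3: OPEN (9+0=9). Cumulative: 27
Frame 4: OPEN (1+4=5). Cumulative: 32
Frame 5: OPEN (9+0=9). Cumulative: 41
Frame 6: OPEN (0+1=1). Cumulative: 42
Frame 7: SPARE (9+1=10). 10 + next roll (0) = 10. Cumulative: 52
Frame 8: OPEN (0+3=3). Cumulative: 55
Frame 9: SPARE (1+9=10). 10 + next roll (9) = 19. Cumulative: 74
Frame 10: OPEN. Sum of all frame-10 rolls (9+0) = 9. Cumulative: 83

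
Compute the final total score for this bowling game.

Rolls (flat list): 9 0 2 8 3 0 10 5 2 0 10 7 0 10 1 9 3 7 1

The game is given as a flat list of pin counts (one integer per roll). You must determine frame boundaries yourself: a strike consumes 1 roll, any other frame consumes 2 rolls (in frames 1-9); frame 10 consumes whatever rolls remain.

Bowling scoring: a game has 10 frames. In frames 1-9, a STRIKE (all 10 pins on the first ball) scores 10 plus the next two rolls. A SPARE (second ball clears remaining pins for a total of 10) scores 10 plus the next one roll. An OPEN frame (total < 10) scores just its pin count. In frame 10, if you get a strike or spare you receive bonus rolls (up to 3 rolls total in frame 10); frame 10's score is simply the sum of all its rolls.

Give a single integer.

Answer: 117

Derivation:
Frame 1: OPEN (9+0=9). Cumulative: 9
Frame 2: SPARE (2+8=10). 10 + next roll (3) = 13. Cumulative: 22
Frame 3: OPEN (3+0=3). Cumulative: 25
Frame 4: STRIKE. 10 + next two rolls (5+2) = 17. Cumulative: 42
Frame 5: OPEN (5+2=7). Cumulative: 49
Frame 6: SPARE (0+10=10). 10 + next roll (7) = 17. Cumulative: 66
Frame 7: OPEN (7+0=7). Cumulative: 73
Frame 8: STRIKE. 10 + next two rolls (1+9) = 20. Cumulative: 93
Frame 9: SPARE (1+9=10). 10 + next roll (3) = 13. Cumulative: 106
Frame 10: SPARE. Sum of all frame-10 rolls (3+7+1) = 11. Cumulative: 117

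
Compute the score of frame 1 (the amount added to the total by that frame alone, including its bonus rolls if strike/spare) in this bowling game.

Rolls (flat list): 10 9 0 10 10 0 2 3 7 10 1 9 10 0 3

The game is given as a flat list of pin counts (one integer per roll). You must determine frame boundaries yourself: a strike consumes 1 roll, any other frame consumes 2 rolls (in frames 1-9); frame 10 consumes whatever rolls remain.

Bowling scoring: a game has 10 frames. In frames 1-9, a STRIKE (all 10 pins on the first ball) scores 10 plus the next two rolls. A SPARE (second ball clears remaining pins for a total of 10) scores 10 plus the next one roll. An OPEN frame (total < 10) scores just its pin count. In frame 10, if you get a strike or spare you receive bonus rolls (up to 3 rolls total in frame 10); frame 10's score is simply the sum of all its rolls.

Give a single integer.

Answer: 19

Derivation:
Frame 1: STRIKE. 10 + next two rolls (9+0) = 19. Cumulative: 19
Frame 2: OPEN (9+0=9). Cumulative: 28
Frame 3: STRIKE. 10 + next two rolls (10+0) = 20. Cumulative: 48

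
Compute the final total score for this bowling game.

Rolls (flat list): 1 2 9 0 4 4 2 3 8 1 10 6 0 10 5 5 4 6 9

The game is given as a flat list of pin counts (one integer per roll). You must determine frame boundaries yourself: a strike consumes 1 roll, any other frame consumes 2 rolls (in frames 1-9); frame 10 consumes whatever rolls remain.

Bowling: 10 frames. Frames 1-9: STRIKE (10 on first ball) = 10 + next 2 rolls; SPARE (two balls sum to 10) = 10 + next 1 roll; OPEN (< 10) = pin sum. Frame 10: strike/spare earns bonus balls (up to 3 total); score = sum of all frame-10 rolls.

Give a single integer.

Frame 1: OPEN (1+2=3). Cumulative: 3
Frame 2: OPEN (9+0=9). Cumulative: 12
Frame 3: OPEN (4+4=8). Cumulative: 20
Frame 4: OPEN (2+3=5). Cumulative: 25
Frame 5: OPEN (8+1=9). Cumulative: 34
Frame 6: STRIKE. 10 + next two rolls (6+0) = 16. Cumulative: 50
Frame 7: OPEN (6+0=6). Cumulative: 56
Frame 8: STRIKE. 10 + next two rolls (5+5) = 20. Cumulative: 76
Frame 9: SPARE (5+5=10). 10 + next roll (4) = 14. Cumulative: 90
Frame 10: SPARE. Sum of all frame-10 rolls (4+6+9) = 19. Cumulative: 109

Answer: 109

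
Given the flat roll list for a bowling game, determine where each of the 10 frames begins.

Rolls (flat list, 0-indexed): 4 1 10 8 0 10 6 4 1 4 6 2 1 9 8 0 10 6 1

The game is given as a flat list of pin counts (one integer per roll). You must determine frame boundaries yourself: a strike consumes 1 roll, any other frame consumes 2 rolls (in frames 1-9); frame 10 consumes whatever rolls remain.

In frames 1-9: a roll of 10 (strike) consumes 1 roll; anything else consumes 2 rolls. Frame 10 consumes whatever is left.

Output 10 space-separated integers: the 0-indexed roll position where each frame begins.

Answer: 0 2 3 5 6 8 10 12 14 16

Derivation:
Frame 1 starts at roll index 0: rolls=4,1 (sum=5), consumes 2 rolls
Frame 2 starts at roll index 2: roll=10 (strike), consumes 1 roll
Frame 3 starts at roll index 3: rolls=8,0 (sum=8), consumes 2 rolls
Frame 4 starts at roll index 5: roll=10 (strike), consumes 1 roll
Frame 5 starts at roll index 6: rolls=6,4 (sum=10), consumes 2 rolls
Frame 6 starts at roll index 8: rolls=1,4 (sum=5), consumes 2 rolls
Frame 7 starts at roll index 10: rolls=6,2 (sum=8), consumes 2 rolls
Frame 8 starts at roll index 12: rolls=1,9 (sum=10), consumes 2 rolls
Frame 9 starts at roll index 14: rolls=8,0 (sum=8), consumes 2 rolls
Frame 10 starts at roll index 16: 3 remaining rolls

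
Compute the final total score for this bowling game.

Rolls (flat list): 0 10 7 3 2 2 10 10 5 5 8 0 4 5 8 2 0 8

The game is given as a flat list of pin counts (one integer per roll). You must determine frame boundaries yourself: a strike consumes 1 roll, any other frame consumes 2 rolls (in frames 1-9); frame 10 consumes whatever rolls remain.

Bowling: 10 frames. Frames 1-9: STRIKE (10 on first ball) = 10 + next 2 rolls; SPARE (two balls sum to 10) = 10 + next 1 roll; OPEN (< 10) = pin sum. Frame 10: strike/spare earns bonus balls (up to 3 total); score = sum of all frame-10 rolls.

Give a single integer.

Answer: 131

Derivation:
Frame 1: SPARE (0+10=10). 10 + next roll (7) = 17. Cumulative: 17
Frame 2: SPARE (7+3=10). 10 + next roll (2) = 12. Cumulative: 29
Frame 3: OPEN (2+2=4). Cumulative: 33
Frame 4: STRIKE. 10 + next two rolls (10+5) = 25. Cumulative: 58
Frame 5: STRIKE. 10 + next two rolls (5+5) = 20. Cumulative: 78
Frame 6: SPARE (5+5=10). 10 + next roll (8) = 18. Cumulative: 96
Frame 7: OPEN (8+0=8). Cumulative: 104
Frame 8: OPEN (4+5=9). Cumulative: 113
Frame 9: SPARE (8+2=10). 10 + next roll (0) = 10. Cumulative: 123
Frame 10: OPEN. Sum of all frame-10 rolls (0+8) = 8. Cumulative: 131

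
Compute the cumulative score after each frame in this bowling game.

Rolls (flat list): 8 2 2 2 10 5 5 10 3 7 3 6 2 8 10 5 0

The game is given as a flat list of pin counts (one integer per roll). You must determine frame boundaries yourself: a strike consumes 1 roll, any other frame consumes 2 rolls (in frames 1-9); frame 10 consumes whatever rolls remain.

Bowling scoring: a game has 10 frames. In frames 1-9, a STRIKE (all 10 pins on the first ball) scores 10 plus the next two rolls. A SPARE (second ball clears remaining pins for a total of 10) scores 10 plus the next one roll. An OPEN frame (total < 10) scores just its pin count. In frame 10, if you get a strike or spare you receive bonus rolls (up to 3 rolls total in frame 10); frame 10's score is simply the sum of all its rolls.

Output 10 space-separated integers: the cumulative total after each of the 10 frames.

Answer: 12 16 36 56 76 89 98 118 133 138

Derivation:
Frame 1: SPARE (8+2=10). 10 + next roll (2) = 12. Cumulative: 12
Frame 2: OPEN (2+2=4). Cumulative: 16
Frame 3: STRIKE. 10 + next two rolls (5+5) = 20. Cumulative: 36
Frame 4: SPARE (5+5=10). 10 + next roll (10) = 20. Cumulative: 56
Frame 5: STRIKE. 10 + next two rolls (3+7) = 20. Cumulative: 76
Frame 6: SPARE (3+7=10). 10 + next roll (3) = 13. Cumulative: 89
Frame 7: OPEN (3+6=9). Cumulative: 98
Frame 8: SPARE (2+8=10). 10 + next roll (10) = 20. Cumulative: 118
Frame 9: STRIKE. 10 + next two rolls (5+0) = 15. Cumulative: 133
Frame 10: OPEN. Sum of all frame-10 rolls (5+0) = 5. Cumulative: 138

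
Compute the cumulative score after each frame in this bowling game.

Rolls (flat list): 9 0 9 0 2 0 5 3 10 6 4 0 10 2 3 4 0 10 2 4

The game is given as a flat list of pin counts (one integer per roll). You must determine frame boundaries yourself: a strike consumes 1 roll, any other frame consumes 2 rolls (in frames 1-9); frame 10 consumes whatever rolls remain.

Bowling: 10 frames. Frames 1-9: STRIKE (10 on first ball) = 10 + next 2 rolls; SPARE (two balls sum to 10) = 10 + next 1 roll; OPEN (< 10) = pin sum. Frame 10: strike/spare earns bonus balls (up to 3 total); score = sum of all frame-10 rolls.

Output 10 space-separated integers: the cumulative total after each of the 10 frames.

Answer: 9 18 20 28 48 58 70 75 79 95

Derivation:
Frame 1: OPEN (9+0=9). Cumulative: 9
Frame 2: OPEN (9+0=9). Cumulative: 18
Frame 3: OPEN (2+0=2). Cumulative: 20
Frame 4: OPEN (5+3=8). Cumulative: 28
Frame 5: STRIKE. 10 + next two rolls (6+4) = 20. Cumulative: 48
Frame 6: SPARE (6+4=10). 10 + next roll (0) = 10. Cumulative: 58
Frame 7: SPARE (0+10=10). 10 + next roll (2) = 12. Cumulative: 70
Frame 8: OPEN (2+3=5). Cumulative: 75
Frame 9: OPEN (4+0=4). Cumulative: 79
Frame 10: STRIKE. Sum of all frame-10 rolls (10+2+4) = 16. Cumulative: 95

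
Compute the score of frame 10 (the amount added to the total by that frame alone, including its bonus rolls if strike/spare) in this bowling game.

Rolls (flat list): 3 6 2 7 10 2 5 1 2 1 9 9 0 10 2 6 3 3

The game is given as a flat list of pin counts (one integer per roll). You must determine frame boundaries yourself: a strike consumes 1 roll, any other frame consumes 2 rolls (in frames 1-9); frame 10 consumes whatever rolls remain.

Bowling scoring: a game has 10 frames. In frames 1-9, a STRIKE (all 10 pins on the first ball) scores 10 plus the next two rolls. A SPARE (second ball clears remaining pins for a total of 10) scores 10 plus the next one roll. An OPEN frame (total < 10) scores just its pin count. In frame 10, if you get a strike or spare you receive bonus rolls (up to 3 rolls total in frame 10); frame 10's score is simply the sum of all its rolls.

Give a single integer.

Frame 1: OPEN (3+6=9). Cumulative: 9
Frame 2: OPEN (2+7=9). Cumulative: 18
Frame 3: STRIKE. 10 + next two rolls (2+5) = 17. Cumulative: 35
Frame 4: OPEN (2+5=7). Cumulative: 42
Frame 5: OPEN (1+2=3). Cumulative: 45
Frame 6: SPARE (1+9=10). 10 + next roll (9) = 19. Cumulative: 64
Frame 7: OPEN (9+0=9). Cumulative: 73
Frame 8: STRIKE. 10 + next two rolls (2+6) = 18. Cumulative: 91
Frame 9: OPEN (2+6=8). Cumulative: 99
Frame 10: OPEN. Sum of all frame-10 rolls (3+3) = 6. Cumulative: 105

Answer: 6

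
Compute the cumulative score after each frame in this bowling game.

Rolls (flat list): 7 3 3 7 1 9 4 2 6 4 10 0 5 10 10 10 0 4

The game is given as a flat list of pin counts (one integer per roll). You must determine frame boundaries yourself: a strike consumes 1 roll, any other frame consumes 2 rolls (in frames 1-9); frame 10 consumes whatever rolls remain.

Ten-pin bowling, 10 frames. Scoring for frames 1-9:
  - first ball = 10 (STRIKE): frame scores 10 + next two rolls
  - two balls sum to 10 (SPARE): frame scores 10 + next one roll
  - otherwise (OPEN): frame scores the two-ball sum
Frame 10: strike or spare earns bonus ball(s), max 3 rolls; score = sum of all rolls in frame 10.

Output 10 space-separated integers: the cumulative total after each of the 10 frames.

Frame 1: SPARE (7+3=10). 10 + next roll (3) = 13. Cumulative: 13
Frame 2: SPARE (3+7=10). 10 + next roll (1) = 11. Cumulative: 24
Frame 3: SPARE (1+9=10). 10 + next roll (4) = 14. Cumulative: 38
Frame 4: OPEN (4+2=6). Cumulative: 44
Frame 5: SPARE (6+4=10). 10 + next roll (10) = 20. Cumulative: 64
Frame 6: STRIKE. 10 + next two rolls (0+5) = 15. Cumulative: 79
Frame 7: OPEN (0+5=5). Cumulative: 84
Frame 8: STRIKE. 10 + next two rolls (10+10) = 30. Cumulative: 114
Frame 9: STRIKE. 10 + next two rolls (10+0) = 20. Cumulative: 134
Frame 10: STRIKE. Sum of all frame-10 rolls (10+0+4) = 14. Cumulative: 148

Answer: 13 24 38 44 64 79 84 114 134 148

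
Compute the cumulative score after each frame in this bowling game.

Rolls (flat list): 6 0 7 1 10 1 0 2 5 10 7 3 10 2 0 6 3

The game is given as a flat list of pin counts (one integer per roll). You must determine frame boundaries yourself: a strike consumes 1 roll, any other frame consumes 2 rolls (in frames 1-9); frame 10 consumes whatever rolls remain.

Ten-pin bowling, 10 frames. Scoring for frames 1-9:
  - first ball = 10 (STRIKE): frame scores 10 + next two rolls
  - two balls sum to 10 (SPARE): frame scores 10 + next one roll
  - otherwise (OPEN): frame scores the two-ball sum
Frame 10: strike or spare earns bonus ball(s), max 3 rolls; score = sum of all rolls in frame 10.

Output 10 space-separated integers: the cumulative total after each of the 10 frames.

Frame 1: OPEN (6+0=6). Cumulative: 6
Frame 2: OPEN (7+1=8). Cumulative: 14
Frame 3: STRIKE. 10 + next two rolls (1+0) = 11. Cumulative: 25
Frame 4: OPEN (1+0=1). Cumulative: 26
Frame 5: OPEN (2+5=7). Cumulative: 33
Frame 6: STRIKE. 10 + next two rolls (7+3) = 20. Cumulative: 53
Frame 7: SPARE (7+3=10). 10 + next roll (10) = 20. Cumulative: 73
Frame 8: STRIKE. 10 + next two rolls (2+0) = 12. Cumulative: 85
Frame 9: OPEN (2+0=2). Cumulative: 87
Frame 10: OPEN. Sum of all frame-10 rolls (6+3) = 9. Cumulative: 96

Answer: 6 14 25 26 33 53 73 85 87 96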